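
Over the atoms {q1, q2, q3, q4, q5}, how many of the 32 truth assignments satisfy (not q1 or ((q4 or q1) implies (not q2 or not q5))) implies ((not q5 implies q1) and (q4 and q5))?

Initial set: {T ((not q1 or ((q4 or q1) implies (not q2 or not q5))) implies ((not q5 implies q1) and (q4 and q5)))}.
T ((not q1 or ((q4 or q1) implies (not q2 or not q5))) implies ((not q5 implies q1) and (q4 and q5))): β-rule — branch into F (not q1 or ((q4 or q1) implies (not q2 or not q5)))  //  T ((not q5 implies q1) and (q4 and q5)).
  branch 1 (add F (not q1 or ((q4 or q1) implies (not q2 or not q5)))):
    F (not q1 or ((q4 or q1) implies (not q2 or not q5))): α-rule — add F not q1, F ((q4 or q1) implies (not q2 or not q5)).
    F ((q4 or q1) implies (not q2 or not q5)): α-rule — add T (q4 or q1), F (not q2 or not q5).
    F (not q2 or not q5): α-rule — add F not q2, F not q5.
    T (q4 or q1): β-rule — branch into T q4  //  T q1.
      branch 1.1 (add T q4):
        ○ open, literals {q1=T, q2=T, q4=T, q5=T}.
      branch 1.2 (add T q1):
        ○ open, literals {q1=T, q2=T, q5=T}.
  branch 2 (add T ((not q5 implies q1) and (q4 and q5))):
    T ((not q5 implies q1) and (q4 and q5)): α-rule — add T (not q5 implies q1), T (q4 and q5).
    T (q4 and q5): α-rule — add T q4, T q5.
    T (not q5 implies q1): β-rule — branch into F not q5  //  T q1.
      branch 2.1 (add F not q5):
        ○ open, literals {q4=T, q5=T}.
      branch 2.2 (add T q1):
        ○ open, literals {q1=T, q4=T, q5=T}.
0 branches closed, 4 open.
Each open branch fixes some atoms; the unmentioned ones are free. Counting distinct full assignments: branch {q1=T, q2=T, q4=T, q5=T} (q3) contributes 2 new; branch {q1=T, q2=T, q5=T} (q3, q4) contributes 2 new; branch {q4=T, q5=T} (q1, q2, q3) contributes 6 new; branch {q1=T, q4=T, q5=T} (q2, q3) contributes 0 new. Total: 10.

10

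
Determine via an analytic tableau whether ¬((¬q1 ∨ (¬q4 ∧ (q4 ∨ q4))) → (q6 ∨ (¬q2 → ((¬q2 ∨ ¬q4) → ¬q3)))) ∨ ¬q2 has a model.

Satisfiable

Initial set: {(¬((¬q1 ∨ (¬q4 ∧ (q4 ∨ q4))) → (q6 ∨ (¬q2 → ((¬q2 ∨ ¬q4) → ¬q3)))) ∨ ¬q2)}.
(¬((¬q1 ∨ (¬q4 ∧ (q4 ∨ q4))) → (q6 ∨ (¬q2 → ((¬q2 ∨ ¬q4) → ¬q3)))) ∨ ¬q2): β-rule — branch into ¬((¬q1 ∨ (¬q4 ∧ (q4 ∨ q4))) → (q6 ∨ (¬q2 → ((¬q2 ∨ ¬q4) → ¬q3))))  //  ¬q2.
  branch 1 (add ¬((¬q1 ∨ (¬q4 ∧ (q4 ∨ q4))) → (q6 ∨ (¬q2 → ((¬q2 ∨ ¬q4) → ¬q3))))):
    ¬((¬q1 ∨ (¬q4 ∧ (q4 ∨ q4))) → (q6 ∨ (¬q2 → ((¬q2 ∨ ¬q4) → ¬q3)))): α-rule — add (¬q1 ∨ (¬q4 ∧ (q4 ∨ q4))), ¬(q6 ∨ (¬q2 → ((¬q2 ∨ ¬q4) → ¬q3))).
    ¬(q6 ∨ (¬q2 → ((¬q2 ∨ ¬q4) → ¬q3))): α-rule — add ¬q6, ¬(¬q2 → ((¬q2 ∨ ¬q4) → ¬q3)).
    ¬(¬q2 → ((¬q2 ∨ ¬q4) → ¬q3)): α-rule — add ¬q2, ¬((¬q2 ∨ ¬q4) → ¬q3).
    ¬((¬q2 ∨ ¬q4) → ¬q3): α-rule — add (¬q2 ∨ ¬q4), ¬¬q3.
    (¬q1 ∨ (¬q4 ∧ (q4 ∨ q4))): β-rule — branch into ¬q1  //  (¬q4 ∧ (q4 ∨ q4)).
      branch 1.1 (add ¬q1):
        (¬q2 ∨ ¬q4): β-rule — branch into ¬q2  //  ¬q4.
          branch 1.1.1 (add ¬q2):
            ○ open, literals {q1=false, q2=false, q3=true, q6=false}.
          branch 1.1.2 (add ¬q4):
            ○ open, literals {q1=false, q2=false, q3=true, q4=false, q6=false}.
      branch 1.2 (add (¬q4 ∧ (q4 ∨ q4))):
        (¬q4 ∧ (q4 ∨ q4)): α-rule — add ¬q4, (q4 ∨ q4).
        (¬q2 ∨ ¬q4): β-rule — branch into ¬q2  //  ¬q4.
          branch 1.2.1 (add ¬q2):
            (q4 ∨ q4): β-rule — branch into q4  //  q4.
              branch 1.2.1.1 (add q4):
                × closes — contains both q4 and ¬q4.
              branch 1.2.1.2 (add q4):
                × closes — contains both q4 and ¬q4.
          branch 1.2.2 (add ¬q4):
            (q4 ∨ q4): β-rule — branch into q4  //  q4.
              branch 1.2.2.1 (add q4):
                × closes — contains both q4 and ¬q4.
              branch 1.2.2.2 (add q4):
                × closes — contains both q4 and ¬q4.
  branch 2 (add ¬q2):
    ○ open, literals {q2=false}.
4 branches closed, 3 open.
An open branch gives a satisfying assignment: q1=false, q2=false, q3=true, q6=false.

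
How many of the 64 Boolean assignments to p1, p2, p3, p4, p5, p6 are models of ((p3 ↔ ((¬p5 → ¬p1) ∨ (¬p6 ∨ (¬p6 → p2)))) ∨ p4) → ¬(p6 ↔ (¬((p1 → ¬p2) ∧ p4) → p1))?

Initial set: {(((p3 ↔ ((¬p5 → ¬p1) ∨ (¬p6 ∨ (¬p6 → p2)))) ∨ p4) → ¬(p6 ↔ (¬((p1 → ¬p2) ∧ p4) → p1)))}.
(((p3 ↔ ((¬p5 → ¬p1) ∨ (¬p6 ∨ (¬p6 → p2)))) ∨ p4) → ¬(p6 ↔ (¬((p1 → ¬p2) ∧ p4) → p1))): β-rule — branch into ¬((p3 ↔ ((¬p5 → ¬p1) ∨ (¬p6 ∨ (¬p6 → p2)))) ∨ p4)  //  ¬(p6 ↔ (¬((p1 → ¬p2) ∧ p4) → p1)).
  branch 1 (add ¬((p3 ↔ ((¬p5 → ¬p1) ∨ (¬p6 ∨ (¬p6 → p2)))) ∨ p4)):
    ¬((p3 ↔ ((¬p5 → ¬p1) ∨ (¬p6 ∨ (¬p6 → p2)))) ∨ p4): α-rule — add ¬(p3 ↔ ((¬p5 → ¬p1) ∨ (¬p6 ∨ (¬p6 → p2)))), ¬p4.
    ¬(p3 ↔ ((¬p5 → ¬p1) ∨ (¬p6 ∨ (¬p6 → p2)))): β-rule — branch into p3, ¬((¬p5 → ¬p1) ∨ (¬p6 ∨ (¬p6 → p2)))  //  ¬p3, ((¬p5 → ¬p1) ∨ (¬p6 ∨ (¬p6 → p2))).
      branch 1.1 (add p3, ¬((¬p5 → ¬p1) ∨ (¬p6 ∨ (¬p6 → p2)))):
        ¬((¬p5 → ¬p1) ∨ (¬p6 ∨ (¬p6 → p2))): α-rule — add ¬(¬p5 → ¬p1), ¬(¬p6 ∨ (¬p6 → p2)).
        ¬(¬p5 → ¬p1): α-rule — add ¬p5, ¬¬p1.
        ¬(¬p6 ∨ (¬p6 → p2)): α-rule — add ¬¬p6, ¬(¬p6 → p2).
        ¬(¬p6 → p2): α-rule — add ¬p6, ¬p2.
        × closes — contains both p6 and ¬p6.
      branch 1.2 (add ¬p3, ((¬p5 → ¬p1) ∨ (¬p6 ∨ (¬p6 → p2)))):
        ((¬p5 → ¬p1) ∨ (¬p6 ∨ (¬p6 → p2))): β-rule — branch into (¬p5 → ¬p1)  //  (¬p6 ∨ (¬p6 → p2)).
          branch 1.2.1 (add (¬p5 → ¬p1)):
            (¬p5 → ¬p1): β-rule — branch into ¬¬p5  //  ¬p1.
              branch 1.2.1.1 (add ¬¬p5):
                ○ open, literals {p3=F, p4=F, p5=T}.
              branch 1.2.1.2 (add ¬p1):
                ○ open, literals {p1=F, p3=F, p4=F}.
          branch 1.2.2 (add (¬p6 ∨ (¬p6 → p2))):
            (¬p6 ∨ (¬p6 → p2)): β-rule — branch into ¬p6  //  (¬p6 → p2).
              branch 1.2.2.1 (add ¬p6):
                ○ open, literals {p3=F, p4=F, p6=F}.
              branch 1.2.2.2 (add (¬p6 → p2)):
                (¬p6 → p2): β-rule — branch into ¬¬p6  //  p2.
                  branch 1.2.2.2.1 (add ¬¬p6):
                    ○ open, literals {p3=F, p4=F, p6=T}.
                  branch 1.2.2.2.2 (add p2):
                    ○ open, literals {p2=T, p3=F, p4=F}.
  branch 2 (add ¬(p6 ↔ (¬((p1 → ¬p2) ∧ p4) → p1))):
    ¬(p6 ↔ (¬((p1 → ¬p2) ∧ p4) → p1)): β-rule — branch into p6, ¬(¬((p1 → ¬p2) ∧ p4) → p1)  //  ¬p6, (¬((p1 → ¬p2) ∧ p4) → p1).
      branch 2.1 (add p6, ¬(¬((p1 → ¬p2) ∧ p4) → p1)):
        ¬(¬((p1 → ¬p2) ∧ p4) → p1): α-rule — add ¬((p1 → ¬p2) ∧ p4), ¬p1.
        ¬((p1 → ¬p2) ∧ p4): β-rule — branch into ¬(p1 → ¬p2)  //  ¬p4.
          branch 2.1.1 (add ¬(p1 → ¬p2)):
            ¬(p1 → ¬p2): α-rule — add p1, ¬¬p2.
            × closes — contains both p1 and ¬p1.
          branch 2.1.2 (add ¬p4):
            ○ open, literals {p1=F, p4=F, p6=T}.
      branch 2.2 (add ¬p6, (¬((p1 → ¬p2) ∧ p4) → p1)):
        (¬((p1 → ¬p2) ∧ p4) → p1): β-rule — branch into ¬¬((p1 → ¬p2) ∧ p4)  //  p1.
          branch 2.2.1 (add ¬¬((p1 → ¬p2) ∧ p4)):
            ¬¬((p1 → ¬p2) ∧ p4): α-rule — add (p1 → ¬p2), p4.
            (p1 → ¬p2): β-rule — branch into ¬p1  //  ¬p2.
              branch 2.2.1.1 (add ¬p1):
                ○ open, literals {p1=F, p4=T, p6=F}.
              branch 2.2.1.2 (add ¬p2):
                ○ open, literals {p2=F, p4=T, p6=F}.
          branch 2.2.2 (add p1):
            ○ open, literals {p1=T, p6=F}.
2 branches closed, 9 open.
Each open branch fixes some atoms; the unmentioned ones are free. Counting distinct full assignments: branch {p3=F, p4=F, p5=T} (p1, p2, p6) contributes 8 new; branch {p1=F, p3=F, p4=F} (p2, p5, p6) contributes 4 new; branch {p3=F, p4=F, p6=F} (p1, p2, p5) contributes 2 new; branch {p3=F, p4=F, p6=T} (p1, p2, p5) contributes 2 new; branch {p2=T, p3=F, p4=F} (p1, p5, p6) contributes 0 new; branch {p1=F, p4=F, p6=T} (p2, p3, p5) contributes 4 new; branch {p1=F, p4=T, p6=F} (p2, p3, p5) contributes 8 new; branch {p2=F, p4=T, p6=F} (p1, p3, p5) contributes 4 new; branch {p1=T, p6=F} (p2, p3, p4, p5) contributes 8 new. Total: 40.

40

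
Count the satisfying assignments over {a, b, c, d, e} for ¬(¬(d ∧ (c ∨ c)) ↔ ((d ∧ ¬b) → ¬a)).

Initial set: {¬(¬(d ∧ (c ∨ c)) ↔ ((d ∧ ¬b) → ¬a))}.
¬(¬(d ∧ (c ∨ c)) ↔ ((d ∧ ¬b) → ¬a)): β-rule — branch into ¬(d ∧ (c ∨ c)), ¬((d ∧ ¬b) → ¬a)  //  ¬¬(d ∧ (c ∨ c)), ((d ∧ ¬b) → ¬a).
  branch 1 (add ¬(d ∧ (c ∨ c)), ¬((d ∧ ¬b) → ¬a)):
    ¬((d ∧ ¬b) → ¬a): α-rule — add (d ∧ ¬b), ¬¬a.
    (d ∧ ¬b): α-rule — add d, ¬b.
    ¬(d ∧ (c ∨ c)): β-rule — branch into ¬d  //  ¬(c ∨ c).
      branch 1.1 (add ¬d):
        × closes — contains both d and ¬d.
      branch 1.2 (add ¬(c ∨ c)):
        ¬(c ∨ c): α-rule — add ¬c, ¬c.
        ○ open, literals {a=true, b=false, c=false, d=true}.
  branch 2 (add ¬¬(d ∧ (c ∨ c)), ((d ∧ ¬b) → ¬a)):
    ¬¬(d ∧ (c ∨ c)): α-rule — add d, (c ∨ c).
    ((d ∧ ¬b) → ¬a): β-rule — branch into ¬(d ∧ ¬b)  //  ¬a.
      branch 2.1 (add ¬(d ∧ ¬b)):
        (c ∨ c): β-rule — branch into c  //  c.
          branch 2.1.1 (add c):
            ¬(d ∧ ¬b): β-rule — branch into ¬d  //  ¬¬b.
              branch 2.1.1.1 (add ¬d):
                × closes — contains both d and ¬d.
              branch 2.1.1.2 (add ¬¬b):
                ○ open, literals {b=true, c=true, d=true}.
          branch 2.1.2 (add c):
            ¬(d ∧ ¬b): β-rule — branch into ¬d  //  ¬¬b.
              branch 2.1.2.1 (add ¬d):
                × closes — contains both d and ¬d.
              branch 2.1.2.2 (add ¬¬b):
                ○ open, literals {b=true, c=true, d=true}.
      branch 2.2 (add ¬a):
        (c ∨ c): β-rule — branch into c  //  c.
          branch 2.2.1 (add c):
            ○ open, literals {a=false, c=true, d=true}.
          branch 2.2.2 (add c):
            ○ open, literals {a=false, c=true, d=true}.
3 branches closed, 5 open.
Each open branch fixes some atoms; the unmentioned ones are free. Counting distinct full assignments: branch {a=true, b=false, c=false, d=true} (e) contributes 2 new; branch {b=true, c=true, d=true} (a, e) contributes 4 new; branch {b=true, c=true, d=true} (a, e) contributes 0 new; branch {a=false, c=true, d=true} (b, e) contributes 2 new; branch {a=false, c=true, d=true} (b, e) contributes 0 new. Total: 8.

8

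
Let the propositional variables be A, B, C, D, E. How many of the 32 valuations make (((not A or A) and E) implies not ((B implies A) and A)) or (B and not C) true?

26

Initial set: {T ((((not A or A) and E) implies not ((B implies A) and A)) or (B and not C))}.
T ((((not A or A) and E) implies not ((B implies A) and A)) or (B and not C)): β-rule — branch into T (((not A or A) and E) implies not ((B implies A) and A))  //  T (B and not C).
  branch 1 (add T (((not A or A) and E) implies not ((B implies A) and A))):
    T (((not A or A) and E) implies not ((B implies A) and A)): β-rule — branch into F ((not A or A) and E)  //  T not ((B implies A) and A).
      branch 1.1 (add F ((not A or A) and E)):
        F ((not A or A) and E): β-rule — branch into F (not A or A)  //  F E.
          branch 1.1.1 (add F (not A or A)):
            F (not A or A): α-rule — add F not A, F A.
            × closes — contains both A and not A.
          branch 1.1.2 (add F E):
            ○ open, literals {E=0}.
      branch 1.2 (add T not ((B implies A) and A)):
        T not ((B implies A) and A): β-rule — branch into F (B implies A)  //  F A.
          branch 1.2.1 (add F (B implies A)):
            F (B implies A): α-rule — add T B, F A.
            ○ open, literals {A=0, B=1}.
          branch 1.2.2 (add F A):
            ○ open, literals {A=0}.
  branch 2 (add T (B and not C)):
    T (B and not C): α-rule — add T B, T not C.
    ○ open, literals {B=1, C=0}.
1 branch closed, 4 open.
Each open branch fixes some atoms; the unmentioned ones are free. Counting distinct full assignments: branch {E=0} (A, B, C, D) contributes 16 new; branch {A=0, B=1} (C, D, E) contributes 4 new; branch {A=0} (B, C, D, E) contributes 4 new; branch {B=1, C=0} (A, D, E) contributes 2 new. Total: 26.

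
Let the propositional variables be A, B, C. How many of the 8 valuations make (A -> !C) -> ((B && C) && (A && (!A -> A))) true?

Initial set: {((A -> !C) -> ((B && C) && (A && (!A -> A))))}.
((A -> !C) -> ((B && C) && (A && (!A -> A)))): β-rule — branch into !(A -> !C)  //  ((B && C) && (A && (!A -> A))).
  branch 1 (add !(A -> !C)):
    !(A -> !C): α-rule — add A, !!C.
    ○ open, literals {A=1, C=1}.
  branch 2 (add ((B && C) && (A && (!A -> A)))):
    ((B && C) && (A && (!A -> A))): α-rule — add (B && C), (A && (!A -> A)).
    (B && C): α-rule — add B, C.
    (A && (!A -> A)): α-rule — add A, (!A -> A).
    (!A -> A): β-rule — branch into !!A  //  A.
      branch 2.1 (add !!A):
        ○ open, literals {A=1, B=1, C=1}.
      branch 2.2 (add A):
        ○ open, literals {A=1, B=1, C=1}.
0 branches closed, 3 open.
Each open branch fixes some atoms; the unmentioned ones are free. Counting distinct full assignments: branch {A=1, C=1} (B) contributes 2 new; branch {A=1, B=1, C=1} (none free) contributes 0 new; branch {A=1, B=1, C=1} (none free) contributes 0 new. Total: 2.

2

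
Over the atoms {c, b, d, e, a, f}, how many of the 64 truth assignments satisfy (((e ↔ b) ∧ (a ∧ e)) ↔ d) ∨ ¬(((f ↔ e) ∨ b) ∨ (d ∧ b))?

40

Initial set: {((((e ↔ b) ∧ (a ∧ e)) ↔ d) ∨ ¬(((f ↔ e) ∨ b) ∨ (d ∧ b)))}.
((((e ↔ b) ∧ (a ∧ e)) ↔ d) ∨ ¬(((f ↔ e) ∨ b) ∨ (d ∧ b))): β-rule — branch into (((e ↔ b) ∧ (a ∧ e)) ↔ d)  //  ¬(((f ↔ e) ∨ b) ∨ (d ∧ b)).
  branch 1 (add (((e ↔ b) ∧ (a ∧ e)) ↔ d)):
    (((e ↔ b) ∧ (a ∧ e)) ↔ d): β-rule — branch into ((e ↔ b) ∧ (a ∧ e)), d  //  ¬((e ↔ b) ∧ (a ∧ e)), ¬d.
      branch 1.1 (add ((e ↔ b) ∧ (a ∧ e)), d):
        ((e ↔ b) ∧ (a ∧ e)): α-rule — add (e ↔ b), (a ∧ e).
        (a ∧ e): α-rule — add a, e.
        (e ↔ b): β-rule — branch into e, b  //  ¬e, ¬b.
          branch 1.1.1 (add e, b):
            ○ open, literals {a=true, b=true, d=true, e=true}.
          branch 1.1.2 (add ¬e, ¬b):
            × closes — contains both e and ¬e.
      branch 1.2 (add ¬((e ↔ b) ∧ (a ∧ e)), ¬d):
        ¬((e ↔ b) ∧ (a ∧ e)): β-rule — branch into ¬(e ↔ b)  //  ¬(a ∧ e).
          branch 1.2.1 (add ¬(e ↔ b)):
            ¬(e ↔ b): β-rule — branch into e, ¬b  //  ¬e, b.
              branch 1.2.1.1 (add e, ¬b):
                ○ open, literals {b=false, d=false, e=true}.
              branch 1.2.1.2 (add ¬e, b):
                ○ open, literals {b=true, d=false, e=false}.
          branch 1.2.2 (add ¬(a ∧ e)):
            ¬(a ∧ e): β-rule — branch into ¬a  //  ¬e.
              branch 1.2.2.1 (add ¬a):
                ○ open, literals {a=false, d=false}.
              branch 1.2.2.2 (add ¬e):
                ○ open, literals {d=false, e=false}.
  branch 2 (add ¬(((f ↔ e) ∨ b) ∨ (d ∧ b))):
    ¬(((f ↔ e) ∨ b) ∨ (d ∧ b)): α-rule — add ¬((f ↔ e) ∨ b), ¬(d ∧ b).
    ¬((f ↔ e) ∨ b): α-rule — add ¬(f ↔ e), ¬b.
    ¬(d ∧ b): β-rule — branch into ¬d  //  ¬b.
      branch 2.1 (add ¬d):
        ¬(f ↔ e): β-rule — branch into f, ¬e  //  ¬f, e.
          branch 2.1.1 (add f, ¬e):
            ○ open, literals {b=false, d=false, e=false, f=true}.
          branch 2.1.2 (add ¬f, e):
            ○ open, literals {b=false, d=false, e=true, f=false}.
      branch 2.2 (add ¬b):
        ¬(f ↔ e): β-rule — branch into f, ¬e  //  ¬f, e.
          branch 2.2.1 (add f, ¬e):
            ○ open, literals {b=false, e=false, f=true}.
          branch 2.2.2 (add ¬f, e):
            ○ open, literals {b=false, e=true, f=false}.
1 branch closed, 9 open.
Each open branch fixes some atoms; the unmentioned ones are free. Counting distinct full assignments: branch {a=true, b=true, d=true, e=true} (c, f) contributes 4 new; branch {b=false, d=false, e=true} (c, a, f) contributes 8 new; branch {b=true, d=false, e=false} (c, a, f) contributes 8 new; branch {a=false, d=false} (c, b, e, f) contributes 8 new; branch {d=false, e=false} (c, b, a, f) contributes 4 new; branch {b=false, d=false, e=false, f=true} (c, a) contributes 0 new; branch {b=false, d=false, e=true, f=false} (c, a) contributes 0 new; branch {b=false, e=false, f=true} (c, d, a) contributes 4 new; branch {b=false, e=true, f=false} (c, d, a) contributes 4 new. Total: 40.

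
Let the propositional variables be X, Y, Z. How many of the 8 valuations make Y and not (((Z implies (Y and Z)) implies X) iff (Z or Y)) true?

Initial set: {(Y and not (((Z implies (Y and Z)) implies X) iff (Z or Y)))}.
(Y and not (((Z implies (Y and Z)) implies X) iff (Z or Y))): α-rule — add Y, not (((Z implies (Y and Z)) implies X) iff (Z or Y)).
not (((Z implies (Y and Z)) implies X) iff (Z or Y)): β-rule — branch into ((Z implies (Y and Z)) implies X), not (Z or Y)  //  not ((Z implies (Y and Z)) implies X), (Z or Y).
  branch 1 (add ((Z implies (Y and Z)) implies X), not (Z or Y)):
    not (Z or Y): α-rule — add not Z, not Y.
    × closes — contains both Y and not Y.
  branch 2 (add not ((Z implies (Y and Z)) implies X), (Z or Y)):
    not ((Z implies (Y and Z)) implies X): α-rule — add (Z implies (Y and Z)), not X.
    (Z or Y): β-rule — branch into Z  //  Y.
      branch 2.1 (add Z):
        (Z implies (Y and Z)): β-rule — branch into not Z  //  (Y and Z).
          branch 2.1.1 (add not Z):
            × closes — contains both Z and not Z.
          branch 2.1.2 (add (Y and Z)):
            (Y and Z): α-rule — add Y, Z.
            ○ open, literals {X=F, Y=T, Z=T}.
      branch 2.2 (add Y):
        (Z implies (Y and Z)): β-rule — branch into not Z  //  (Y and Z).
          branch 2.2.1 (add not Z):
            ○ open, literals {X=F, Y=T, Z=F}.
          branch 2.2.2 (add (Y and Z)):
            (Y and Z): α-rule — add Y, Z.
            ○ open, literals {X=F, Y=T, Z=T}.
2 branches closed, 3 open.
Each open branch fixes some atoms; the unmentioned ones are free. Counting distinct full assignments: branch {X=F, Y=T, Z=T} (none free) contributes 1 new; branch {X=F, Y=T, Z=F} (none free) contributes 1 new; branch {X=F, Y=T, Z=T} (none free) contributes 0 new. Total: 2.

2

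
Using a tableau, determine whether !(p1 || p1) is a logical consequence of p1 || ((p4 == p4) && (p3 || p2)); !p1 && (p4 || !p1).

Yes

Initial set: {(p1 || ((p4 == p4) && (p3 || p2))); (!p1 && (p4 || !p1)); !!(p1 || p1)}.
(!p1 && (p4 || !p1)): α-rule — add !p1, (p4 || !p1).
(p1 || ((p4 == p4) && (p3 || p2))): β-rule — branch into p1  //  ((p4 == p4) && (p3 || p2)).
  branch 1 (add p1):
    × closes — contains both p1 and !p1.
  branch 2 (add ((p4 == p4) && (p3 || p2))):
    ((p4 == p4) && (p3 || p2)): α-rule — add (p4 == p4), (p3 || p2).
    !!(p1 || p1): β-rule — branch into p1  //  p1.
      branch 2.1 (add p1):
        × closes — contains both p1 and !p1.
      branch 2.2 (add p1):
        × closes — contains both p1 and !p1.
All 3 branches close.
Every branch closed, so the premises entail the conclusion.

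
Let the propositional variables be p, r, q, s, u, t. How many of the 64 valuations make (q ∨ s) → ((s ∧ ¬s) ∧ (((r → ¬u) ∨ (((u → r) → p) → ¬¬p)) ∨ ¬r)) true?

16

Initial set: {((q ∨ s) → ((s ∧ ¬s) ∧ (((r → ¬u) ∨ (((u → r) → p) → ¬¬p)) ∨ ¬r)))}.
((q ∨ s) → ((s ∧ ¬s) ∧ (((r → ¬u) ∨ (((u → r) → p) → ¬¬p)) ∨ ¬r))): β-rule — branch into ¬(q ∨ s)  //  ((s ∧ ¬s) ∧ (((r → ¬u) ∨ (((u → r) → p) → ¬¬p)) ∨ ¬r)).
  branch 1 (add ¬(q ∨ s)):
    ¬(q ∨ s): α-rule — add ¬q, ¬s.
    ○ open, literals {q=false, s=false}.
  branch 2 (add ((s ∧ ¬s) ∧ (((r → ¬u) ∨ (((u → r) → p) → ¬¬p)) ∨ ¬r))):
    ((s ∧ ¬s) ∧ (((r → ¬u) ∨ (((u → r) → p) → ¬¬p)) ∨ ¬r)): α-rule — add (s ∧ ¬s), (((r → ¬u) ∨ (((u → r) → p) → ¬¬p)) ∨ ¬r).
    (s ∧ ¬s): α-rule — add s, ¬s.
    × closes — contains both s and ¬s.
1 branch closed, 1 open.
Each open branch fixes some atoms; the unmentioned ones are free. Counting distinct full assignments: branch {q=false, s=false} (p, r, u, t) contributes 16 new. Total: 16.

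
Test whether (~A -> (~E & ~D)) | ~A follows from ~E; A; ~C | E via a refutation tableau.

Yes

Initial set: {~E; A; (~C | E); ~((~A -> (~E & ~D)) | ~A)}.
~((~A -> (~E & ~D)) | ~A): α-rule — add ~(~A -> (~E & ~D)), ~~A.
~(~A -> (~E & ~D)): α-rule — add ~A, ~(~E & ~D).
× closes — contains both A and ~A.
All 1 branch closes.
Every branch closed, so the premises entail the conclusion.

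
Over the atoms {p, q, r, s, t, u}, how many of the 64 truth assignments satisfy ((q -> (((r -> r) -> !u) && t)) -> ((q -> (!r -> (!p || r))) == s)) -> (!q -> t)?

56

Initial set: {(((q -> (((r -> r) -> !u) && t)) -> ((q -> (!r -> (!p || r))) == s)) -> (!q -> t))}.
(((q -> (((r -> r) -> !u) && t)) -> ((q -> (!r -> (!p || r))) == s)) -> (!q -> t)): β-rule — branch into !((q -> (((r -> r) -> !u) && t)) -> ((q -> (!r -> (!p || r))) == s))  //  (!q -> t).
  branch 1 (add !((q -> (((r -> r) -> !u) && t)) -> ((q -> (!r -> (!p || r))) == s))):
    !((q -> (((r -> r) -> !u) && t)) -> ((q -> (!r -> (!p || r))) == s)): α-rule — add (q -> (((r -> r) -> !u) && t)), !((q -> (!r -> (!p || r))) == s).
    (q -> (((r -> r) -> !u) && t)): β-rule — branch into !q  //  (((r -> r) -> !u) && t).
      branch 1.1 (add !q):
        !((q -> (!r -> (!p || r))) == s): β-rule — branch into (q -> (!r -> (!p || r))), !s  //  !(q -> (!r -> (!p || r))), s.
          branch 1.1.1 (add (q -> (!r -> (!p || r))), !s):
            (q -> (!r -> (!p || r))): β-rule — branch into !q  //  (!r -> (!p || r)).
              branch 1.1.1.1 (add !q):
                ○ open, literals {q=0, s=0}.
              branch 1.1.1.2 (add (!r -> (!p || r))):
                (!r -> (!p || r)): β-rule — branch into !!r  //  (!p || r).
                  branch 1.1.1.2.1 (add !!r):
                    ○ open, literals {q=0, r=1, s=0}.
                  branch 1.1.1.2.2 (add (!p || r)):
                    (!p || r): β-rule — branch into !p  //  r.
                      branch 1.1.1.2.2.1 (add !p):
                        ○ open, literals {p=0, q=0, s=0}.
                      branch 1.1.1.2.2.2 (add r):
                        ○ open, literals {q=0, r=1, s=0}.
          branch 1.1.2 (add !(q -> (!r -> (!p || r))), s):
            !(q -> (!r -> (!p || r))): α-rule — add q, !(!r -> (!p || r)).
            × closes — contains both q and !q.
      branch 1.2 (add (((r -> r) -> !u) && t)):
        (((r -> r) -> !u) && t): α-rule — add ((r -> r) -> !u), t.
        !((q -> (!r -> (!p || r))) == s): β-rule — branch into (q -> (!r -> (!p || r))), !s  //  !(q -> (!r -> (!p || r))), s.
          branch 1.2.1 (add (q -> (!r -> (!p || r))), !s):
            ((r -> r) -> !u): β-rule — branch into !(r -> r)  //  !u.
              branch 1.2.1.1 (add !(r -> r)):
                !(r -> r): α-rule — add r, !r.
                × closes — contains both r and !r.
              branch 1.2.1.2 (add !u):
                (q -> (!r -> (!p || r))): β-rule — branch into !q  //  (!r -> (!p || r)).
                  branch 1.2.1.2.1 (add !q):
                    ○ open, literals {q=0, s=0, t=1, u=0}.
                  branch 1.2.1.2.2 (add (!r -> (!p || r))):
                    (!r -> (!p || r)): β-rule — branch into !!r  //  (!p || r).
                      branch 1.2.1.2.2.1 (add !!r):
                        ○ open, literals {r=1, s=0, t=1, u=0}.
                      branch 1.2.1.2.2.2 (add (!p || r)):
                        (!p || r): β-rule — branch into !p  //  r.
                          branch 1.2.1.2.2.2.1 (add !p):
                            ○ open, literals {p=0, s=0, t=1, u=0}.
                          branch 1.2.1.2.2.2.2 (add r):
                            ○ open, literals {r=1, s=0, t=1, u=0}.
          branch 1.2.2 (add !(q -> (!r -> (!p || r))), s):
            !(q -> (!r -> (!p || r))): α-rule — add q, !(!r -> (!p || r)).
            !(!r -> (!p || r)): α-rule — add !r, !(!p || r).
            !(!p || r): α-rule — add !!p, !r.
            ((r -> r) -> !u): β-rule — branch into !(r -> r)  //  !u.
              branch 1.2.2.1 (add !(r -> r)):
                !(r -> r): α-rule — add r, !r.
                × closes — contains both r and !r.
              branch 1.2.2.2 (add !u):
                ○ open, literals {p=1, q=1, r=0, s=1, t=1, u=0}.
  branch 2 (add (!q -> t)):
    (!q -> t): β-rule — branch into !!q  //  t.
      branch 2.1 (add !!q):
        ○ open, literals {q=1}.
      branch 2.2 (add t):
        ○ open, literals {t=1}.
3 branches closed, 11 open.
Each open branch fixes some atoms; the unmentioned ones are free. Counting distinct full assignments: branch {q=0, s=0} (p, r, t, u) contributes 16 new; branch {q=0, r=1, s=0} (p, t, u) contributes 0 new; branch {p=0, q=0, s=0} (r, t, u) contributes 0 new; branch {q=0, r=1, s=0} (p, t, u) contributes 0 new; branch {q=0, s=0, t=1, u=0} (p, r) contributes 0 new; branch {r=1, s=0, t=1, u=0} (p, q) contributes 2 new; branch {p=0, s=0, t=1, u=0} (q, r) contributes 1 new; branch {r=1, s=0, t=1, u=0} (p, q) contributes 0 new; branch {p=1, q=1, r=0, s=1, t=1, u=0} (none free) contributes 1 new; branch {q=1} (p, r, s, t, u) contributes 28 new; branch {t=1} (p, q, r, s, u) contributes 8 new. Total: 56.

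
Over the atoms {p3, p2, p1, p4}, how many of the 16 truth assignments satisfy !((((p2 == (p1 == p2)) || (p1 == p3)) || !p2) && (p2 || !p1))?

6

Initial set: {!((((p2 == (p1 == p2)) || (p1 == p3)) || !p2) && (p2 || !p1))}.
!((((p2 == (p1 == p2)) || (p1 == p3)) || !p2) && (p2 || !p1)): β-rule — branch into !(((p2 == (p1 == p2)) || (p1 == p3)) || !p2)  //  !(p2 || !p1).
  branch 1 (add !(((p2 == (p1 == p2)) || (p1 == p3)) || !p2)):
    !(((p2 == (p1 == p2)) || (p1 == p3)) || !p2): α-rule — add !((p2 == (p1 == p2)) || (p1 == p3)), !!p2.
    !((p2 == (p1 == p2)) || (p1 == p3)): α-rule — add !(p2 == (p1 == p2)), !(p1 == p3).
    !(p2 == (p1 == p2)): β-rule — branch into p2, !(p1 == p2)  //  !p2, (p1 == p2).
      branch 1.1 (add p2, !(p1 == p2)):
        !(p1 == p3): β-rule — branch into p1, !p3  //  !p1, p3.
          branch 1.1.1 (add p1, !p3):
            !(p1 == p2): β-rule — branch into p1, !p2  //  !p1, p2.
              branch 1.1.1.1 (add p1, !p2):
                × closes — contains both p2 and !p2.
              branch 1.1.1.2 (add !p1, p2):
                × closes — contains both p1 and !p1.
          branch 1.1.2 (add !p1, p3):
            !(p1 == p2): β-rule — branch into p1, !p2  //  !p1, p2.
              branch 1.1.2.1 (add p1, !p2):
                × closes — contains both p1 and !p1.
              branch 1.1.2.2 (add !p1, p2):
                ○ open, literals {p1=0, p2=1, p3=1}.
      branch 1.2 (add !p2, (p1 == p2)):
        × closes — contains both p2 and !p2.
  branch 2 (add !(p2 || !p1)):
    !(p2 || !p1): α-rule — add !p2, !!p1.
    ○ open, literals {p1=1, p2=0}.
4 branches closed, 2 open.
Each open branch fixes some atoms; the unmentioned ones are free. Counting distinct full assignments: branch {p1=0, p2=1, p3=1} (p4) contributes 2 new; branch {p1=1, p2=0} (p3, p4) contributes 4 new. Total: 6.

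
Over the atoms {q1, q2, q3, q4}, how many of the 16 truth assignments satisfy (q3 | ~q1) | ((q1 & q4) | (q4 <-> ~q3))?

14

Initial set: {((q3 | ~q1) | ((q1 & q4) | (q4 <-> ~q3)))}.
((q3 | ~q1) | ((q1 & q4) | (q4 <-> ~q3))): β-rule — branch into (q3 | ~q1)  //  ((q1 & q4) | (q4 <-> ~q3)).
  branch 1 (add (q3 | ~q1)):
    (q3 | ~q1): β-rule — branch into q3  //  ~q1.
      branch 1.1 (add q3):
        ○ open, literals {q3=1}.
      branch 1.2 (add ~q1):
        ○ open, literals {q1=0}.
  branch 2 (add ((q1 & q4) | (q4 <-> ~q3))):
    ((q1 & q4) | (q4 <-> ~q3)): β-rule — branch into (q1 & q4)  //  (q4 <-> ~q3).
      branch 2.1 (add (q1 & q4)):
        (q1 & q4): α-rule — add q1, q4.
        ○ open, literals {q1=1, q4=1}.
      branch 2.2 (add (q4 <-> ~q3)):
        (q4 <-> ~q3): β-rule — branch into q4, ~q3  //  ~q4, ~~q3.
          branch 2.2.1 (add q4, ~q3):
            ○ open, literals {q3=0, q4=1}.
          branch 2.2.2 (add ~q4, ~~q3):
            ○ open, literals {q3=1, q4=0}.
0 branches closed, 5 open.
Each open branch fixes some atoms; the unmentioned ones are free. Counting distinct full assignments: branch {q3=1} (q1, q2, q4) contributes 8 new; branch {q1=0} (q2, q3, q4) contributes 4 new; branch {q1=1, q4=1} (q2, q3) contributes 2 new; branch {q3=0, q4=1} (q1, q2) contributes 0 new; branch {q3=1, q4=0} (q1, q2) contributes 0 new. Total: 14.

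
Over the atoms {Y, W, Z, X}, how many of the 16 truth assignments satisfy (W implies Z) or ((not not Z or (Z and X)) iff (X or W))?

12

Initial set: {T ((W implies Z) or ((not not Z or (Z and X)) iff (X or W)))}.
T ((W implies Z) or ((not not Z or (Z and X)) iff (X or W))): β-rule — branch into T (W implies Z)  //  T ((not not Z or (Z and X)) iff (X or W)).
  branch 1 (add T (W implies Z)):
    T (W implies Z): β-rule — branch into F W  //  T Z.
      branch 1.1 (add F W):
        ○ open, literals {W=0}.
      branch 1.2 (add T Z):
        ○ open, literals {Z=1}.
  branch 2 (add T ((not not Z or (Z and X)) iff (X or W))):
    T ((not not Z or (Z and X)) iff (X or W)): β-rule — branch into T (not not Z or (Z and X)), T (X or W)  //  F (not not Z or (Z and X)), F (X or W).
      branch 2.1 (add T (not not Z or (Z and X)), T (X or W)):
        T (not not Z or (Z and X)): β-rule — branch into T not not Z  //  T (Z and X).
          branch 2.1.1 (add T not not Z):
            T not not Z: drop double negation, giving T Z.
            T (X or W): β-rule — branch into T X  //  T W.
              branch 2.1.1.1 (add T X):
                ○ open, literals {X=1, Z=1}.
              branch 2.1.1.2 (add T W):
                ○ open, literals {W=1, Z=1}.
          branch 2.1.2 (add T (Z and X)):
            T (Z and X): α-rule — add T Z, T X.
            T (X or W): β-rule — branch into T X  //  T W.
              branch 2.1.2.1 (add T X):
                ○ open, literals {X=1, Z=1}.
              branch 2.1.2.2 (add T W):
                ○ open, literals {W=1, X=1, Z=1}.
      branch 2.2 (add F (not not Z or (Z and X)), F (X or W)):
        F (not not Z or (Z and X)): α-rule — add F not not Z, F (Z and X).
        F (X or W): α-rule — add F X, F W.
        F not not Z: drop double negation, giving F Z.
        F (Z and X): β-rule — branch into F Z  //  F X.
          branch 2.2.1 (add F Z):
            ○ open, literals {W=0, X=0, Z=0}.
          branch 2.2.2 (add F X):
            ○ open, literals {W=0, X=0, Z=0}.
0 branches closed, 8 open.
Each open branch fixes some atoms; the unmentioned ones are free. Counting distinct full assignments: branch {W=0} (Y, Z, X) contributes 8 new; branch {Z=1} (Y, W, X) contributes 4 new; branch {X=1, Z=1} (Y, W) contributes 0 new; branch {W=1, Z=1} (Y, X) contributes 0 new; branch {X=1, Z=1} (Y, W) contributes 0 new; branch {W=1, X=1, Z=1} (Y) contributes 0 new; branch {W=0, X=0, Z=0} (Y) contributes 0 new; branch {W=0, X=0, Z=0} (Y) contributes 0 new. Total: 12.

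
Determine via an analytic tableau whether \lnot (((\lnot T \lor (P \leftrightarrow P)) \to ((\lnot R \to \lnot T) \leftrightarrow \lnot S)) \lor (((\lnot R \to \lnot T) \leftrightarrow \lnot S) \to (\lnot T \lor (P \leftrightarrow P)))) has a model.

Unsatisfiable

Initial set: {\lnot (((\lnot T \lor (P \leftrightarrow P)) \to ((\lnot R \to \lnot T) \leftrightarrow \lnot S)) \lor (((\lnot R \to \lnot T) \leftrightarrow \lnot S) \to (\lnot T \lor (P \leftrightarrow P))))}.
\lnot (((\lnot T \lor (P \leftrightarrow P)) \to ((\lnot R \to \lnot T) \leftrightarrow \lnot S)) \lor (((\lnot R \to \lnot T) \leftrightarrow \lnot S) \to (\lnot T \lor (P \leftrightarrow P)))): α-rule — add \lnot ((\lnot T \lor (P \leftrightarrow P)) \to ((\lnot R \to \lnot T) \leftrightarrow \lnot S)), \lnot (((\lnot R \to \lnot T) \leftrightarrow \lnot S) \to (\lnot T \lor (P \leftrightarrow P))).
\lnot ((\lnot T \lor (P \leftrightarrow P)) \to ((\lnot R \to \lnot T) \leftrightarrow \lnot S)): α-rule — add (\lnot T \lor (P \leftrightarrow P)), \lnot ((\lnot R \to \lnot T) \leftrightarrow \lnot S).
\lnot (((\lnot R \to \lnot T) \leftrightarrow \lnot S) \to (\lnot T \lor (P \leftrightarrow P))): α-rule — add ((\lnot R \to \lnot T) \leftrightarrow \lnot S), \lnot (\lnot T \lor (P \leftrightarrow P)).
\lnot (\lnot T \lor (P \leftrightarrow P)): α-rule — add \lnot \lnot T, \lnot (P \leftrightarrow P).
(\lnot T \lor (P \leftrightarrow P)): β-rule — branch into \lnot T  //  (P \leftrightarrow P).
  branch 1 (add \lnot T):
    × closes — contains both T and \lnot T.
  branch 2 (add (P \leftrightarrow P)):
    \lnot ((\lnot R \to \lnot T) \leftrightarrow \lnot S): β-rule — branch into (\lnot R \to \lnot T), \lnot \lnot S  //  \lnot (\lnot R \to \lnot T), \lnot S.
      branch 2.1 (add (\lnot R \to \lnot T), \lnot \lnot S):
        ((\lnot R \to \lnot T) \leftrightarrow \lnot S): β-rule — branch into (\lnot R \to \lnot T), \lnot S  //  \lnot (\lnot R \to \lnot T), \lnot \lnot S.
          branch 2.1.1 (add (\lnot R \to \lnot T), \lnot S):
            × closes — contains both S and \lnot S.
          branch 2.1.2 (add \lnot (\lnot R \to \lnot T), \lnot \lnot S):
            \lnot (\lnot R \to \lnot T): α-rule — add \lnot R, \lnot \lnot T.
            \lnot (P \leftrightarrow P): β-rule — branch into P, \lnot P  //  \lnot P, P.
              branch 2.1.2.1 (add P, \lnot P):
                × closes — contains both P and \lnot P.
              branch 2.1.2.2 (add \lnot P, P):
                × closes — contains both P and \lnot P.
      branch 2.2 (add \lnot (\lnot R \to \lnot T), \lnot S):
        \lnot (\lnot R \to \lnot T): α-rule — add \lnot R, \lnot \lnot T.
        ((\lnot R \to \lnot T) \leftrightarrow \lnot S): β-rule — branch into (\lnot R \to \lnot T), \lnot S  //  \lnot (\lnot R \to \lnot T), \lnot \lnot S.
          branch 2.2.1 (add (\lnot R \to \lnot T), \lnot S):
            \lnot (P \leftrightarrow P): β-rule — branch into P, \lnot P  //  \lnot P, P.
              branch 2.2.1.1 (add P, \lnot P):
                × closes — contains both P and \lnot P.
              branch 2.2.1.2 (add \lnot P, P):
                × closes — contains both P and \lnot P.
          branch 2.2.2 (add \lnot (\lnot R \to \lnot T), \lnot \lnot S):
            × closes — contains both S and \lnot S.
All 7 branches close.
Every branch closed; the formula is unsatisfiable.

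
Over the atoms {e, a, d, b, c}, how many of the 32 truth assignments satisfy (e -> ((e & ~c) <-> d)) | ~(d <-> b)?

28

Initial set: {((e -> ((e & ~c) <-> d)) | ~(d <-> b))}.
((e -> ((e & ~c) <-> d)) | ~(d <-> b)): β-rule — branch into (e -> ((e & ~c) <-> d))  //  ~(d <-> b).
  branch 1 (add (e -> ((e & ~c) <-> d))):
    (e -> ((e & ~c) <-> d)): β-rule — branch into ~e  //  ((e & ~c) <-> d).
      branch 1.1 (add ~e):
        ○ open, literals {e=F}.
      branch 1.2 (add ((e & ~c) <-> d)):
        ((e & ~c) <-> d): β-rule — branch into (e & ~c), d  //  ~(e & ~c), ~d.
          branch 1.2.1 (add (e & ~c), d):
            (e & ~c): α-rule — add e, ~c.
            ○ open, literals {c=F, d=T, e=T}.
          branch 1.2.2 (add ~(e & ~c), ~d):
            ~(e & ~c): β-rule — branch into ~e  //  ~~c.
              branch 1.2.2.1 (add ~e):
                ○ open, literals {d=F, e=F}.
              branch 1.2.2.2 (add ~~c):
                ○ open, literals {c=T, d=F}.
  branch 2 (add ~(d <-> b)):
    ~(d <-> b): β-rule — branch into d, ~b  //  ~d, b.
      branch 2.1 (add d, ~b):
        ○ open, literals {b=F, d=T}.
      branch 2.2 (add ~d, b):
        ○ open, literals {b=T, d=F}.
0 branches closed, 6 open.
Each open branch fixes some atoms; the unmentioned ones are free. Counting distinct full assignments: branch {e=F} (a, d, b, c) contributes 16 new; branch {c=F, d=T, e=T} (a, b) contributes 4 new; branch {d=F, e=F} (a, b, c) contributes 0 new; branch {c=T, d=F} (e, a, b) contributes 4 new; branch {b=F, d=T} (e, a, c) contributes 2 new; branch {b=T, d=F} (e, a, c) contributes 2 new. Total: 28.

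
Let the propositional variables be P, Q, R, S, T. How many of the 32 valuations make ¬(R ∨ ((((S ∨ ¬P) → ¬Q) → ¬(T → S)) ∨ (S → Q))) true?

4

Initial set: {¬(R ∨ ((((S ∨ ¬P) → ¬Q) → ¬(T → S)) ∨ (S → Q)))}.
¬(R ∨ ((((S ∨ ¬P) → ¬Q) → ¬(T → S)) ∨ (S → Q))): α-rule — add ¬R, ¬((((S ∨ ¬P) → ¬Q) → ¬(T → S)) ∨ (S → Q)).
¬((((S ∨ ¬P) → ¬Q) → ¬(T → S)) ∨ (S → Q)): α-rule — add ¬(((S ∨ ¬P) → ¬Q) → ¬(T → S)), ¬(S → Q).
¬(((S ∨ ¬P) → ¬Q) → ¬(T → S)): α-rule — add ((S ∨ ¬P) → ¬Q), ¬¬(T → S).
¬(S → Q): α-rule — add S, ¬Q.
((S ∨ ¬P) → ¬Q): β-rule — branch into ¬(S ∨ ¬P)  //  ¬Q.
  branch 1 (add ¬(S ∨ ¬P)):
    ¬(S ∨ ¬P): α-rule — add ¬S, ¬¬P.
    × closes — contains both S and ¬S.
  branch 2 (add ¬Q):
    ¬¬(T → S): β-rule — branch into ¬T  //  S.
      branch 2.1 (add ¬T):
        ○ open, literals {Q=false, R=false, S=true, T=false}.
      branch 2.2 (add S):
        ○ open, literals {Q=false, R=false, S=true}.
1 branch closed, 2 open.
Each open branch fixes some atoms; the unmentioned ones are free. Counting distinct full assignments: branch {Q=false, R=false, S=true, T=false} (P) contributes 2 new; branch {Q=false, R=false, S=true} (P, T) contributes 2 new. Total: 4.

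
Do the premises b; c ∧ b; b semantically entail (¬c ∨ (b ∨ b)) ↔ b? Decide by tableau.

Yes

Initial set: {b; (c ∧ b); b; ¬((¬c ∨ (b ∨ b)) ↔ b)}.
(c ∧ b): α-rule — add c, b.
¬((¬c ∨ (b ∨ b)) ↔ b): β-rule — branch into (¬c ∨ (b ∨ b)), ¬b  //  ¬(¬c ∨ (b ∨ b)), b.
  branch 1 (add (¬c ∨ (b ∨ b)), ¬b):
    × closes — contains both b and ¬b.
  branch 2 (add ¬(¬c ∨ (b ∨ b)), b):
    ¬(¬c ∨ (b ∨ b)): α-rule — add ¬¬c, ¬(b ∨ b).
    ¬(b ∨ b): α-rule — add ¬b, ¬b.
    × closes — contains both b and ¬b.
All 2 branches close.
Every branch closed, so the premises entail the conclusion.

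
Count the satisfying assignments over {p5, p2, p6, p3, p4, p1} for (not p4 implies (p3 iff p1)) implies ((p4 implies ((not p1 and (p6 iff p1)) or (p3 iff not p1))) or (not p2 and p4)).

Initial set: {((not p4 implies (p3 iff p1)) implies ((p4 implies ((not p1 and (p6 iff p1)) or (p3 iff not p1))) or (not p2 and p4)))}.
((not p4 implies (p3 iff p1)) implies ((p4 implies ((not p1 and (p6 iff p1)) or (p3 iff not p1))) or (not p2 and p4))): β-rule — branch into not (not p4 implies (p3 iff p1))  //  ((p4 implies ((not p1 and (p6 iff p1)) or (p3 iff not p1))) or (not p2 and p4)).
  branch 1 (add not (not p4 implies (p3 iff p1))):
    not (not p4 implies (p3 iff p1)): α-rule — add not p4, not (p3 iff p1).
    not (p3 iff p1): β-rule — branch into p3, not p1  //  not p3, p1.
      branch 1.1 (add p3, not p1):
        ○ open, literals {p1=F, p3=T, p4=F}.
      branch 1.2 (add not p3, p1):
        ○ open, literals {p1=T, p3=F, p4=F}.
  branch 2 (add ((p4 implies ((not p1 and (p6 iff p1)) or (p3 iff not p1))) or (not p2 and p4))):
    ((p4 implies ((not p1 and (p6 iff p1)) or (p3 iff not p1))) or (not p2 and p4)): β-rule — branch into (p4 implies ((not p1 and (p6 iff p1)) or (p3 iff not p1)))  //  (not p2 and p4).
      branch 2.1 (add (p4 implies ((not p1 and (p6 iff p1)) or (p3 iff not p1)))):
        (p4 implies ((not p1 and (p6 iff p1)) or (p3 iff not p1))): β-rule — branch into not p4  //  ((not p1 and (p6 iff p1)) or (p3 iff not p1)).
          branch 2.1.1 (add not p4):
            ○ open, literals {p4=F}.
          branch 2.1.2 (add ((not p1 and (p6 iff p1)) or (p3 iff not p1))):
            ((not p1 and (p6 iff p1)) or (p3 iff not p1)): β-rule — branch into (not p1 and (p6 iff p1))  //  (p3 iff not p1).
              branch 2.1.2.1 (add (not p1 and (p6 iff p1))):
                (not p1 and (p6 iff p1)): α-rule — add not p1, (p6 iff p1).
                (p6 iff p1): β-rule — branch into p6, p1  //  not p6, not p1.
                  branch 2.1.2.1.1 (add p6, p1):
                    × closes — contains both p1 and not p1.
                  branch 2.1.2.1.2 (add not p6, not p1):
                    ○ open, literals {p1=F, p6=F}.
              branch 2.1.2.2 (add (p3 iff not p1)):
                (p3 iff not p1): β-rule — branch into p3, not p1  //  not p3, not not p1.
                  branch 2.1.2.2.1 (add p3, not p1):
                    ○ open, literals {p1=F, p3=T}.
                  branch 2.1.2.2.2 (add not p3, not not p1):
                    ○ open, literals {p1=T, p3=F}.
      branch 2.2 (add (not p2 and p4)):
        (not p2 and p4): α-rule — add not p2, p4.
        ○ open, literals {p2=F, p4=T}.
1 branch closed, 7 open.
Each open branch fixes some atoms; the unmentioned ones are free. Counting distinct full assignments: branch {p1=F, p3=T, p4=F} (p5, p2, p6) contributes 8 new; branch {p1=T, p3=F, p4=F} (p5, p2, p6) contributes 8 new; branch {p4=F} (p5, p2, p6, p3, p1) contributes 16 new; branch {p1=F, p6=F} (p5, p2, p3, p4) contributes 8 new; branch {p1=F, p3=T} (p5, p2, p6, p4) contributes 4 new; branch {p1=T, p3=F} (p5, p2, p6, p4) contributes 8 new; branch {p2=F, p4=T} (p5, p6, p3, p1) contributes 6 new. Total: 58.

58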